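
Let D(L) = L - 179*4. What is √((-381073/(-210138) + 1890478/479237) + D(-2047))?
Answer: I*√27963061848789616242073578/100705904706 ≈ 52.509*I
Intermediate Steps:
D(L) = -716 + L (D(L) = L - 1*716 = L - 716 = -716 + L)
√((-381073/(-210138) + 1890478/479237) + D(-2047)) = √((-381073/(-210138) + 1890478/479237) + (-716 - 2047)) = √((-381073*(-1/210138) + 1890478*(1/479237)) - 2763) = √((381073/210138 + 1890478/479237) - 2763) = √(579885547265/100705904706 - 2763) = √(-277670529155413/100705904706) = I*√27963061848789616242073578/100705904706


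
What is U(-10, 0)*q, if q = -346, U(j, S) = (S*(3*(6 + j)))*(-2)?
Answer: 0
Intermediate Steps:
U(j, S) = -2*S*(18 + 3*j) (U(j, S) = (S*(18 + 3*j))*(-2) = -2*S*(18 + 3*j))
U(-10, 0)*q = -6*0*(6 - 10)*(-346) = -6*0*(-4)*(-346) = 0*(-346) = 0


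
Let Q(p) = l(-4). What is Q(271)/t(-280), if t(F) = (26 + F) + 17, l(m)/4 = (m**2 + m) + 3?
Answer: -20/79 ≈ -0.25316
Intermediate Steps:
l(m) = 12 + 4*m + 4*m**2 (l(m) = 4*((m**2 + m) + 3) = 4*((m + m**2) + 3) = 4*(3 + m + m**2) = 12 + 4*m + 4*m**2)
t(F) = 43 + F
Q(p) = 60 (Q(p) = 12 + 4*(-4) + 4*(-4)**2 = 12 - 16 + 4*16 = 12 - 16 + 64 = 60)
Q(271)/t(-280) = 60/(43 - 280) = 60/(-237) = 60*(-1/237) = -20/79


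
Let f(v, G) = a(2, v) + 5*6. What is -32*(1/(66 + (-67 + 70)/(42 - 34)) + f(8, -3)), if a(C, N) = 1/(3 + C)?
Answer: -2567072/2655 ≈ -966.88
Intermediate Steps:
f(v, G) = 151/5 (f(v, G) = 1/(3 + 2) + 5*6 = 1/5 + 30 = ⅕ + 30 = 151/5)
-32*(1/(66 + (-67 + 70)/(42 - 34)) + f(8, -3)) = -32*(1/(66 + (-67 + 70)/(42 - 34)) + 151/5) = -32*(1/(66 + 3/8) + 151/5) = -32*(1/(531/8) + 151/5) = -32*(8/531 + 151/5) = -32*80221/2655 = -2567072/2655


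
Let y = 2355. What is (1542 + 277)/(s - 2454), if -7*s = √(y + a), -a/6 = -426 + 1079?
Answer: -72909158/98361749 + 12733*I*√1563/295085247 ≈ -0.74123 + 0.0017059*I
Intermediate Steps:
a = -3918 (a = -6*(-426 + 1079) = -6*653 = -3918)
s = -I*√1563/7 (s = -√(2355 - 3918)/7 = -I*√1563/7 ≈ -5.6478*I)
(1542 + 277)/(s - 2454) = (1542 + 277)/(-I*√1563/7 - 2454) = 1819/(-2454 - I*√1563/7)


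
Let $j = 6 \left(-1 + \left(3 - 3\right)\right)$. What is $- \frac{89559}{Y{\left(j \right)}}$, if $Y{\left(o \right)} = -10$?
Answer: $\frac{89559}{10} \approx 8955.9$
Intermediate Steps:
$j = -6$ ($j = 6 \left(-1 + \left(3 - 3\right)\right) = 6 \left(-1 + 0\right) = 6 \left(-1\right) = -6$)
$- \frac{89559}{Y{\left(j \right)}} = - \frac{89559}{-10} = \left(-89559\right) \left(- \frac{1}{10}\right) = \frac{89559}{10}$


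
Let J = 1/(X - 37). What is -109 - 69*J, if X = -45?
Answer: -8869/82 ≈ -108.16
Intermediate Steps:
J = -1/82 (J = 1/(-45 - 37) = 1/(-82) = -1/82 ≈ -0.012195)
-109 - 69*J = -109 - 69*(-1/82) = -109 + 69/82 = -8869/82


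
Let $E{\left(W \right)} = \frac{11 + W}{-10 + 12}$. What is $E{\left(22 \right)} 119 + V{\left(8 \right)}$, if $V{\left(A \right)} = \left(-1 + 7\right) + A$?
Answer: $\frac{3955}{2} \approx 1977.5$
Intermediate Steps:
$E{\left(W \right)} = \frac{11}{2} + \frac{W}{2}$ ($E{\left(W \right)} = \frac{11 + W}{2} = \left(11 + W\right) \frac{1}{2} = \frac{11}{2} + \frac{W}{2}$)
$V{\left(A \right)} = 6 + A$
$E{\left(22 \right)} 119 + V{\left(8 \right)} = \left(\frac{11}{2} + \frac{1}{2} \cdot 22\right) 119 + \left(6 + 8\right) = \left(\frac{11}{2} + 11\right) 119 + 14 = \frac{33}{2} \cdot 119 + 14 = \frac{3927}{2} + 14 = \frac{3955}{2}$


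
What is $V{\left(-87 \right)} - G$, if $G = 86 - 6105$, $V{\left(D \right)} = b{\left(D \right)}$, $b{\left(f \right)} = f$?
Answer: $5932$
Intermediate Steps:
$V{\left(D \right)} = D$
$G = -6019$ ($G = 86 - 6105 = -6019$)
$V{\left(-87 \right)} - G = -87 - -6019 = -87 + 6019 = 5932$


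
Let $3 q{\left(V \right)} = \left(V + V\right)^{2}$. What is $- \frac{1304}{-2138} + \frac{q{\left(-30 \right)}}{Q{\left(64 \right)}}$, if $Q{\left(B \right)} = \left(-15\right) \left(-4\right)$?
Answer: $\frac{22032}{1069} \approx 20.61$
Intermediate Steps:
$Q{\left(B \right)} = 60$
$q{\left(V \right)} = \frac{4 V^{2}}{3}$ ($q{\left(V \right)} = \frac{\left(V + V\right)^{2}}{3} = \frac{\left(2 V\right)^{2}}{3} = \frac{4 V^{2}}{3}$)
$- \frac{1304}{-2138} + \frac{q{\left(-30 \right)}}{Q{\left(64 \right)}} = - \frac{1304}{-2138} + \frac{\frac{4}{3} \left(-30\right)^{2}}{60} = \left(-1304\right) \left(- \frac{1}{2138}\right) + \frac{4}{3} \cdot 900 \cdot \frac{1}{60} = \frac{652}{1069} + 1200 \cdot \frac{1}{60} = \frac{652}{1069} + 20 = \frac{22032}{1069}$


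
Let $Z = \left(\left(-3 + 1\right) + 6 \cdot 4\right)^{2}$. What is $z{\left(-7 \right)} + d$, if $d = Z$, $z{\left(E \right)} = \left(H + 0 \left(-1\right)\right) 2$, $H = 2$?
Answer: $488$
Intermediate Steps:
$z{\left(E \right)} = 4$ ($z{\left(E \right)} = \left(2 + 0 \left(-1\right)\right) 2 = \left(2 + 0\right) 2 = 2 \cdot 2 = 4$)
$Z = 484$ ($Z = \left(-2 + 24\right)^{2} = 22^{2} = 484$)
$d = 484$
$z{\left(-7 \right)} + d = 4 + 484 = 488$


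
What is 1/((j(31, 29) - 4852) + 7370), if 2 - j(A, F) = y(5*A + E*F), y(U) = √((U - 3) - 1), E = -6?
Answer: 2520/6350423 + I*√23/6350423 ≈ 0.00039682 + 7.552e-7*I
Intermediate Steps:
y(U) = √(-4 + U) (y(U) = √((-3 + U) - 1) = √(-4 + U))
j(A, F) = 2 - √(-4 - 6*F + 5*A) (j(A, F) = 2 - √(-4 + (5*A - 6*F)) = 2 - √(-4 + (-6*F + 5*A)) = 2 - √(-4 - 6*F + 5*A))
1/((j(31, 29) - 4852) + 7370) = 1/(((2 - √(-4 - 6*29 + 5*31)) - 4852) + 7370) = 1/(((2 - √(-4 - 174 + 155)) - 4852) + 7370) = 1/(((2 - √(-23)) - 4852) + 7370) = 1/(((2 - I*√23) - 4852) + 7370) = 1/((-4850 - I*√23) + 7370) = 1/(2520 - I*√23)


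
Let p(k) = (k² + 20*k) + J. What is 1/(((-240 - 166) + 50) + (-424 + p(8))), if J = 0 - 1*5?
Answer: -1/561 ≈ -0.0017825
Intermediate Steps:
J = -5 (J = 0 - 5 = -5)
p(k) = -5 + k² + 20*k (p(k) = (k² + 20*k) - 5 = -5 + k² + 20*k)
1/(((-240 - 166) + 50) + (-424 + p(8))) = 1/(((-240 - 166) + 50) + (-424 + (-5 + 8² + 20*8))) = 1/((-406 + 50) + (-424 + (-5 + 64 + 160))) = 1/(-356 + (-424 + 219)) = 1/(-356 - 205) = 1/(-561) = -1/561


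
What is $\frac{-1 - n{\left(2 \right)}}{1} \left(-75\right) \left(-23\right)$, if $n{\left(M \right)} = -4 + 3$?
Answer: $0$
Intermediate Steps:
$n{\left(M \right)} = -1$
$\frac{-1 - n{\left(2 \right)}}{1} \left(-75\right) \left(-23\right) = \frac{-1 - -1}{1} \left(-75\right) \left(-23\right) = \left(-1 + 1\right) 1 \left(-75\right) \left(-23\right) = 0 \cdot 1 \left(-75\right) \left(-23\right) = 0 \left(-75\right) \left(-23\right) = 0 \left(-23\right) = 0$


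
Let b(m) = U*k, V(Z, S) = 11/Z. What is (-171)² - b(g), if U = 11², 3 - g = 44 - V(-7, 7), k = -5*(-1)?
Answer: 28636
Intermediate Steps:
k = 5
g = -298/7 (g = 3 - (44 - 11/(-7)) = 3 - (44 - 11*(-1)/7) = 3 - (44 - 1*(-11/7)) = 3 - (44 + 11/7) = 3 - 1*319/7 = 3 - 319/7 = -298/7 ≈ -42.571)
U = 121
b(m) = 605 (b(m) = 121*5 = 605)
(-171)² - b(g) = (-171)² - 1*605 = 29241 - 605 = 28636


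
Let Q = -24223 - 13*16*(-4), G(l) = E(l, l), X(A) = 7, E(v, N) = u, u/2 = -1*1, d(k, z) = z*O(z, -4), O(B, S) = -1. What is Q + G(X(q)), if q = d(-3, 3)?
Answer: -23393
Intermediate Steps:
d(k, z) = -z (d(k, z) = z*(-1) = -z)
u = -2 (u = 2*(-1*1) = 2*(-1) = -2)
q = -3 (q = -1*3 = -3)
E(v, N) = -2
G(l) = -2
Q = -23391 (Q = -24223 - 208*(-4) = -24223 + 832 = -23391)
Q + G(X(q)) = -23391 - 2 = -23393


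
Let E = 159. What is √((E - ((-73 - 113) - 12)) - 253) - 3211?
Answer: -3211 + 2*√26 ≈ -3200.8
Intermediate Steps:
√((E - ((-73 - 113) - 12)) - 253) - 3211 = √((159 - ((-73 - 113) - 12)) - 253) - 3211 = √((159 - (-186 - 12)) - 253) - 3211 = √((159 - 1*(-198)) - 253) - 3211 = √((159 + 198) - 253) - 3211 = √(357 - 253) - 3211 = √104 - 3211 = 2*√26 - 3211 = -3211 + 2*√26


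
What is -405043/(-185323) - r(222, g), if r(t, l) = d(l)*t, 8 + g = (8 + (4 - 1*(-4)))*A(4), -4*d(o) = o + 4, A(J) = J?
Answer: 617530633/185323 ≈ 3332.2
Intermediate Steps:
d(o) = -1 - o/4 (d(o) = -(o + 4)/4 = -(4 + o)/4 = -1 - o/4)
g = 56 (g = -8 + (8 + (4 - 1*(-4)))*4 = -8 + (8 + (4 + 4))*4 = -8 + (8 + 8)*4 = -8 + 16*4 = -8 + 64 = 56)
r(t, l) = t*(-1 - l/4) (r(t, l) = (-1 - l/4)*t = t*(-1 - l/4))
-405043/(-185323) - r(222, g) = -405043/(-185323) - (-1)*222*(4 + 56)/4 = -405043*(-1/185323) - (-1)*222*60/4 = 405043/185323 - 1*(-3330) = 405043/185323 + 3330 = 617530633/185323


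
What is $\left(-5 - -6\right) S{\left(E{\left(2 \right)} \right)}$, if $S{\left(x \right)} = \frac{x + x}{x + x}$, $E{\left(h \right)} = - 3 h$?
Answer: $1$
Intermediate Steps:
$S{\left(x \right)} = 1$ ($S{\left(x \right)} = \frac{2 x}{2 x} = 2 x \frac{1}{2 x} = 1$)
$\left(-5 - -6\right) S{\left(E{\left(2 \right)} \right)} = \left(-5 - -6\right) 1 = \left(-5 + 6\right) 1 = 1 \cdot 1 = 1$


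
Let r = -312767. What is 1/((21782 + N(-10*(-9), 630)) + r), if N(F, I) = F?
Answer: -1/290895 ≈ -3.4377e-6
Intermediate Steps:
1/((21782 + N(-10*(-9), 630)) + r) = 1/((21782 - 10*(-9)) - 312767) = 1/((21782 + 90) - 312767) = 1/(21872 - 312767) = 1/(-290895) = -1/290895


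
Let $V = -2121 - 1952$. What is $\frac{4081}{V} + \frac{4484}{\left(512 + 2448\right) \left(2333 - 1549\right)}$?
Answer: $- \frac{2363067127}{2362991680} \approx -1.0$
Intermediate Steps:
$V = -4073$
$\frac{4081}{V} + \frac{4484}{\left(512 + 2448\right) \left(2333 - 1549\right)} = \frac{4081}{-4073} + \frac{4484}{\left(512 + 2448\right) \left(2333 - 1549\right)} = 4081 \left(- \frac{1}{4073}\right) + \frac{4484}{2960 \cdot 784} = - \frac{4081}{4073} + \frac{4484}{2320640} = - \frac{4081}{4073} + 4484 \cdot \frac{1}{2320640} = - \frac{4081}{4073} + \frac{1121}{580160} = - \frac{2363067127}{2362991680}$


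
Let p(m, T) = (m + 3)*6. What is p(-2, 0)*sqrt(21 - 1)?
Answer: 12*sqrt(5) ≈ 26.833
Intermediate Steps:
p(m, T) = 18 + 6*m (p(m, T) = (3 + m)*6 = 18 + 6*m)
p(-2, 0)*sqrt(21 - 1) = (18 + 6*(-2))*sqrt(21 - 1) = (18 - 12)*sqrt(20) = 6*(2*sqrt(5)) = 12*sqrt(5)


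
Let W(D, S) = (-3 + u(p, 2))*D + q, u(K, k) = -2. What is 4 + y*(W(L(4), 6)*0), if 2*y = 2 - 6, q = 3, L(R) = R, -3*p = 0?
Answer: 4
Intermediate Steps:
p = 0 (p = -⅓*0 = 0)
y = -2 (y = (2 - 6)/2 = (½)*(-4) = -2)
W(D, S) = 3 - 5*D (W(D, S) = (-3 - 2)*D + 3 = -5*D + 3 = 3 - 5*D)
4 + y*(W(L(4), 6)*0) = 4 - 2*(3 - 5*4)*0 = 4 - 2*(3 - 20)*0 = 4 - (-34)*0 = 4 - 2*0 = 4 + 0 = 4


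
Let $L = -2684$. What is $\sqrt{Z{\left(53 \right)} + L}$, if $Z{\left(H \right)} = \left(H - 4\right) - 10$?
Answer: $23 i \sqrt{5} \approx 51.43 i$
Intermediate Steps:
$Z{\left(H \right)} = -14 + H$ ($Z{\left(H \right)} = \left(-4 + H\right) - 10 = -14 + H$)
$\sqrt{Z{\left(53 \right)} + L} = \sqrt{\left(-14 + 53\right) - 2684} = \sqrt{39 - 2684} = \sqrt{-2645} = 23 i \sqrt{5}$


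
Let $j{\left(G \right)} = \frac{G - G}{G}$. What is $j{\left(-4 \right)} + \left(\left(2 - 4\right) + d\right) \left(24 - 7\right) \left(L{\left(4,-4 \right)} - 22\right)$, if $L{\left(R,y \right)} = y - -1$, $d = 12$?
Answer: $-4250$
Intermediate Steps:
$L{\left(R,y \right)} = 1 + y$ ($L{\left(R,y \right)} = y + 1 = 1 + y$)
$j{\left(G \right)} = 0$ ($j{\left(G \right)} = \frac{0}{G} = 0$)
$j{\left(-4 \right)} + \left(\left(2 - 4\right) + d\right) \left(24 - 7\right) \left(L{\left(4,-4 \right)} - 22\right) = 0 + \left(\left(2 - 4\right) + 12\right) \left(24 - 7\right) \left(\left(1 - 4\right) - 22\right) = 0 + \left(-2 + 12\right) 17 \left(-3 - 22\right) = 0 + 10 \cdot 17 \left(-25\right) = 0 + 10 \left(-425\right) = 0 - 4250 = -4250$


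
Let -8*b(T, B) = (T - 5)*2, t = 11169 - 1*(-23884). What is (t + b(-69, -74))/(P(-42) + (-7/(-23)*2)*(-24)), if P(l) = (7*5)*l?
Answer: -537763/22764 ≈ -23.623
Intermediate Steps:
t = 35053 (t = 11169 + 23884 = 35053)
P(l) = 35*l
b(T, B) = 5/4 - T/4 (b(T, B) = -(T - 5)*2/8 = -(-5 + T)*2/8 = -(-10 + 2*T)/8 = 5/4 - T/4)
(t + b(-69, -74))/(P(-42) + (-7/(-23)*2)*(-24)) = (35053 + (5/4 - ¼*(-69)))/(35*(-42) + (-7/(-23)*2)*(-24)) = (35053 + (5/4 + 69/4))/(-1470 + (-7*(-1/23)*2)*(-24)) = (35053 + 37/2)/(-1470 + ((7/23)*2)*(-24)) = 70143/(2*(-1470 + (14/23)*(-24))) = 70143/(2*(-1470 - 336/23)) = 70143/(2*(-34146/23)) = (70143/2)*(-23/34146) = -537763/22764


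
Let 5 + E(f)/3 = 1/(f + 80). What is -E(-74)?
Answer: 29/2 ≈ 14.500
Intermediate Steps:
E(f) = -15 + 3/(80 + f) (E(f) = -15 + 3/(f + 80) = -15 + 3/(80 + f))
-E(-74) = -3*(-399 - 5*(-74))/(80 - 74) = -3*(-399 + 370)/6 = -3*(-29)/6 = -1*(-29/2) = 29/2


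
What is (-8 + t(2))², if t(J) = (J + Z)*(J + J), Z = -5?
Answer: 400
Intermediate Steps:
t(J) = 2*J*(-5 + J) (t(J) = (J - 5)*(J + J) = (-5 + J)*(2*J) = 2*J*(-5 + J))
(-8 + t(2))² = (-8 + 2*2*(-5 + 2))² = (-8 + 2*2*(-3))² = (-8 - 12)² = (-20)² = 400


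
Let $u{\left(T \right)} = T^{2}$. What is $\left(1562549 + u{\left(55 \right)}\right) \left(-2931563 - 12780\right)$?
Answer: $-4609586847882$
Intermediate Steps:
$\left(1562549 + u{\left(55 \right)}\right) \left(-2931563 - 12780\right) = \left(1562549 + 55^{2}\right) \left(-2931563 - 12780\right) = \left(1562549 + 3025\right) \left(-2944343\right) = 1565574 \left(-2944343\right) = -4609586847882$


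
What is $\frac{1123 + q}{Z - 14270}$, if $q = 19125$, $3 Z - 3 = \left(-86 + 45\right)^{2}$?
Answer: $- \frac{30372}{20563} \approx -1.477$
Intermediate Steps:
$Z = \frac{1684}{3}$ ($Z = 1 + \frac{\left(-86 + 45\right)^{2}}{3} = 1 + \frac{\left(-41\right)^{2}}{3} = 1 + \frac{1}{3} \cdot 1681 = 1 + \frac{1681}{3} = \frac{1684}{3} \approx 561.33$)
$\frac{1123 + q}{Z - 14270} = \frac{1123 + 19125}{\frac{1684}{3} - 14270} = \frac{20248}{- \frac{41126}{3}} = 20248 \left(- \frac{3}{41126}\right) = - \frac{30372}{20563}$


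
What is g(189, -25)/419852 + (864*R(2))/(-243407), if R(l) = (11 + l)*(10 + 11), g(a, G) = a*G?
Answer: -100181429019/102194915764 ≈ -0.98030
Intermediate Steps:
g(a, G) = G*a
R(l) = 231 + 21*l (R(l) = (11 + l)*21 = 231 + 21*l)
g(189, -25)/419852 + (864*R(2))/(-243407) = -25*189/419852 + (864*(231 + 21*2))/(-243407) = -4725*1/419852 + (864*(231 + 42))*(-1/243407) = -4725/419852 + (864*273)*(-1/243407) = -4725/419852 + 235872*(-1/243407) = -4725/419852 - 235872/243407 = -100181429019/102194915764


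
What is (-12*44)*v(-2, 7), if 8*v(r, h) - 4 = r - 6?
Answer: 264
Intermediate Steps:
v(r, h) = -¼ + r/8 (v(r, h) = ½ + (r - 6)/8 = ½ + (-6 + r)/8 = ½ + (-¾ + r/8) = -¼ + r/8)
(-12*44)*v(-2, 7) = (-12*44)*(-¼ + (⅛)*(-2)) = -528*(-¼ - ¼) = -528*(-½) = 264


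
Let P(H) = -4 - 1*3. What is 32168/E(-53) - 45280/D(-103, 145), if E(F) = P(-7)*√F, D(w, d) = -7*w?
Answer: -45280/721 + 32168*I*√53/371 ≈ -62.802 + 631.23*I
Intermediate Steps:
P(H) = -7 (P(H) = -4 - 3 = -7)
E(F) = -7*√F
32168/E(-53) - 45280/D(-103, 145) = 32168/((-7*I*√53)) - 45280/((-7*(-103))) = 32168/((-7*I*√53)) - 45280/721 = 32168/((-7*I*√53)) - 45280*1/721 = 32168*(I*√53/371) - 45280/721 = 32168*I*√53/371 - 45280/721 = -45280/721 + 32168*I*√53/371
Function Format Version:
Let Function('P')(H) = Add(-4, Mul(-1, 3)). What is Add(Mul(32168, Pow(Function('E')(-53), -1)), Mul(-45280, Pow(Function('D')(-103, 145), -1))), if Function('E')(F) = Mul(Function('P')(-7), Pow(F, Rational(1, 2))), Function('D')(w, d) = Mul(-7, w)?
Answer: Add(Rational(-45280, 721), Mul(Rational(32168, 371), I, Pow(53, Rational(1, 2)))) ≈ Add(-62.802, Mul(631.23, I))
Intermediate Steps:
Function('P')(H) = -7 (Function('P')(H) = Add(-4, -3) = -7)
Function('E')(F) = Mul(-7, Pow(F, Rational(1, 2)))
Add(Mul(32168, Pow(Function('E')(-53), -1)), Mul(-45280, Pow(Function('D')(-103, 145), -1))) = Add(Mul(32168, Pow(Mul(-7, Pow(-53, Rational(1, 2))), -1)), Mul(-45280, Pow(Mul(-7, -103), -1))) = Add(Mul(32168, Pow(Mul(-7, Mul(I, Pow(53, Rational(1, 2)))), -1)), Mul(-45280, Pow(721, -1))) = Add(Mul(32168, Pow(Mul(-7, I, Pow(53, Rational(1, 2))), -1)), Mul(-45280, Rational(1, 721))) = Add(Mul(32168, Mul(Rational(1, 371), I, Pow(53, Rational(1, 2)))), Rational(-45280, 721)) = Add(Mul(Rational(32168, 371), I, Pow(53, Rational(1, 2))), Rational(-45280, 721)) = Add(Rational(-45280, 721), Mul(Rational(32168, 371), I, Pow(53, Rational(1, 2))))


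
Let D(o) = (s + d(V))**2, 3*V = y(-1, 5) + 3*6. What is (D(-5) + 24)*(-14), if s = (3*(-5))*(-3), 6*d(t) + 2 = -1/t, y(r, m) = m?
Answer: -268904839/9522 ≈ -28240.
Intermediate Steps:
V = 23/3 (V = (5 + 3*6)/3 = (5 + 18)/3 = (1/3)*23 = 23/3 ≈ 7.6667)
d(t) = -1/3 - 1/(6*t) (d(t) = -1/3 + (-1/t)/6 = -1/3 - 1/(6*t))
s = 45 (s = -15*(-3) = 45)
D(o) = 37957921/19044 (D(o) = (45 + (-1 - 2*23/3)/(6*(23/3)))**2 = (45 + (1/6)*(3/23)*(-1 - 46/3))**2 = (45 + (1/6)*(3/23)*(-49/3))**2 = (45 - 49/138)**2 = (6161/138)**2 = 37957921/19044)
(D(-5) + 24)*(-14) = (37957921/19044 + 24)*(-14) = (38414977/19044)*(-14) = -268904839/9522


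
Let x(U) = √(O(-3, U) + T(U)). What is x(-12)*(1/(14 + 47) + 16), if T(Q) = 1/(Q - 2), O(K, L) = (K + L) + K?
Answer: 977*I*√3542/854 ≈ 68.087*I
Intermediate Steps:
O(K, L) = L + 2*K
T(Q) = 1/(-2 + Q)
x(U) = √(-6 + U + 1/(-2 + U)) (x(U) = √((U + 2*(-3)) + 1/(-2 + U)) = √((U - 6) + 1/(-2 + U)) = √((-6 + U) + 1/(-2 + U)) = √(-6 + U + 1/(-2 + U)))
x(-12)*(1/(14 + 47) + 16) = √((1 + (-6 - 12)*(-2 - 12))/(-2 - 12))*(1/(14 + 47) + 16) = √((1 - 18*(-14))/(-14))*(1/61 + 16) = √(-(1 + 252)/14)*(1/61 + 16) = √(-1/14*253)*(977/61) = √(-253/14)*(977/61) = (I*√3542/14)*(977/61) = 977*I*√3542/854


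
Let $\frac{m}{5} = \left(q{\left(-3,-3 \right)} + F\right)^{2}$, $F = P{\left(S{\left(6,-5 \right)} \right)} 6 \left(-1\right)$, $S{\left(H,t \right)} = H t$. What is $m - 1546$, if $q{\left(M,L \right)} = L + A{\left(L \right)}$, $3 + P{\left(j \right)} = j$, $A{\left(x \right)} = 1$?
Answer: $190534$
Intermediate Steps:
$P{\left(j \right)} = -3 + j$
$F = 198$ ($F = \left(-3 + 6 \left(-5\right)\right) 6 \left(-1\right) = \left(-3 - 30\right) 6 \left(-1\right) = \left(-33\right) 6 \left(-1\right) = \left(-198\right) \left(-1\right) = 198$)
$q{\left(M,L \right)} = 1 + L$ ($q{\left(M,L \right)} = L + 1 = 1 + L$)
$m = 192080$ ($m = 5 \left(\left(1 - 3\right) + 198\right)^{2} = 5 \left(-2 + 198\right)^{2} = 5 \cdot 196^{2} = 5 \cdot 38416 = 192080$)
$m - 1546 = 192080 - 1546 = 190534$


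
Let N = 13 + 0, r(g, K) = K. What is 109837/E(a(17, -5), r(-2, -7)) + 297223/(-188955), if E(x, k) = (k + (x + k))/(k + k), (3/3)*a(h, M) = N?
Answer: 290559207467/188955 ≈ 1.5377e+6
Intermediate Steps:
N = 13
a(h, M) = 13
E(x, k) = (x + 2*k)/(2*k) (E(x, k) = (k + (k + x))/((2*k)) = (x + 2*k)*(1/(2*k)) = (x + 2*k)/(2*k))
109837/E(a(17, -5), r(-2, -7)) + 297223/(-188955) = 109837/(((-7 + (½)*13)/(-7))) + 297223/(-188955) = 109837/((-(-7 + 13/2)/7)) + 297223*(-1/188955) = 109837/((-⅐*(-½))) - 297223/188955 = 109837/(1/14) - 297223/188955 = 109837*14 - 297223/188955 = 1537718 - 297223/188955 = 290559207467/188955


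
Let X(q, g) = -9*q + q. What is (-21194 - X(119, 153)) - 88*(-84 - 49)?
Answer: -8538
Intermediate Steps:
X(q, g) = -8*q
(-21194 - X(119, 153)) - 88*(-84 - 49) = (-21194 - (-8)*119) - 88*(-84 - 49) = (-21194 - 1*(-952)) - 88*(-133) = (-21194 + 952) + 11704 = -20242 + 11704 = -8538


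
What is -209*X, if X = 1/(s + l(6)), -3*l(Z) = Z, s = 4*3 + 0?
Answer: -209/10 ≈ -20.900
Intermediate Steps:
s = 12 (s = 12 + 0 = 12)
l(Z) = -Z/3
X = 1/10 (X = 1/(12 - 1/3*6) = 1/(12 - 2) = 1/10 ≈ 0.10000)
-209*X = -209*1/10 = -209/10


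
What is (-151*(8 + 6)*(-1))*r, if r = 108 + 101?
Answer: 441826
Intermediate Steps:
r = 209
(-151*(8 + 6)*(-1))*r = -151*(8 + 6)*(-1)*209 = -2114*(-1)*209 = -151*(-14)*209 = 2114*209 = 441826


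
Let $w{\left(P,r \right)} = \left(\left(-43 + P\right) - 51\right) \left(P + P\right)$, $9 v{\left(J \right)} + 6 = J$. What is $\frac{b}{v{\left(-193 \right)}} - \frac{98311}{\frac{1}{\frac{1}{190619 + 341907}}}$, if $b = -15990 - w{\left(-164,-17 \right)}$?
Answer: $\frac{482196574787}{105972674} \approx 4550.2$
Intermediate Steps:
$v{\left(J \right)} = - \frac{2}{3} + \frac{J}{9}$
$w{\left(P,r \right)} = 2 P \left(-94 + P\right)$ ($w{\left(P,r \right)} = \left(-94 + P\right) 2 P = 2 P \left(-94 + P\right)$)
$b = -100614$ ($b = -15990 - 2 \left(-164\right) \left(-94 - 164\right) = -15990 - 2 \left(-164\right) \left(-258\right) = -15990 - 84624 = -100614$)
$\frac{b}{v{\left(-193 \right)}} - \frac{98311}{\frac{1}{\frac{1}{190619 + 341907}}} = - \frac{100614}{- \frac{2}{3} + \frac{1}{9} \left(-193\right)} - \frac{98311}{\frac{1}{\frac{1}{190619 + 341907}}} = - \frac{100614}{- \frac{2}{3} - \frac{193}{9}} - \frac{98311}{\frac{1}{\frac{1}{532526}}} = - \frac{100614}{- \frac{199}{9}} - \frac{98311}{\frac{1}{\frac{1}{532526}}} = \left(-100614\right) \left(- \frac{9}{199}\right) - \frac{98311}{532526} = \frac{905526}{199} - \frac{98311}{532526} = \frac{482196574787}{105972674}$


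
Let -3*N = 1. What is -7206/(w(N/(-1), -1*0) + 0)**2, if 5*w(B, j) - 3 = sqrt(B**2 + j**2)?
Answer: -32427/2 ≈ -16214.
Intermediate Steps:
N = -1/3 (N = -1/3*1 = -1/3 ≈ -0.33333)
w(B, j) = 3/5 + sqrt(B**2 + j**2)/5
-7206/(w(N/(-1), -1*0) + 0)**2 = -7206/((3/5 + sqrt((-1/3/(-1))**2 + (-1*0)**2)/5) + 0)**2 = -7206/((3/5 + sqrt((-1/3*(-1))**2 + 0**2)/5) + 0)**2 = -7206/((3/5 + sqrt((1/3)**2 + 0)/5) + 0)**2 = -7206/((3/5 + sqrt(1/9 + 0)/5) + 0)**2 = -7206/((3/5 + sqrt(1/9)/5) + 0)**2 = -7206/((3/5 + (1/5)*(1/3)) + 0)**2 = -7206/((3/5 + 1/15) + 0)**2 = -7206/(2/3 + 0)**2 = -7206/((2/3)**2) = -7206/4/9 = -7206*9/4 = -32427/2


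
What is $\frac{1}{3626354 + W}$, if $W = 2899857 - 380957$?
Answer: $\frac{1}{6145254} \approx 1.6273 \cdot 10^{-7}$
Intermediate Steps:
$W = 2518900$
$\frac{1}{3626354 + W} = \frac{1}{3626354 + 2518900} = \frac{1}{6145254}$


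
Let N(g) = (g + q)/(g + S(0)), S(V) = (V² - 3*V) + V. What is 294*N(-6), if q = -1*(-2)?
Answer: 196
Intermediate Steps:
S(V) = V² - 2*V
q = 2
N(g) = (2 + g)/g (N(g) = (g + 2)/(g + 0*(-2 + 0)) = (2 + g)/(g + 0*(-2)) = (2 + g)/(g + 0) = (2 + g)/g)
294*N(-6) = 294*((2 - 6)/(-6)) = 294*(-⅙*(-4)) = 294*(⅔) = 196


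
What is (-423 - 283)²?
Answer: 498436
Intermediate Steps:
(-423 - 283)² = (-706)² = 498436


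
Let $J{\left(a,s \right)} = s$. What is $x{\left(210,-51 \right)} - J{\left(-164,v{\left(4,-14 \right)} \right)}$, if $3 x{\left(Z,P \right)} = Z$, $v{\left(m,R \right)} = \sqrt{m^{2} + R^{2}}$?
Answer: $70 - 2 \sqrt{53} \approx 55.44$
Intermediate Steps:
$v{\left(m,R \right)} = \sqrt{R^{2} + m^{2}}$
$x{\left(Z,P \right)} = \frac{Z}{3}$
$x{\left(210,-51 \right)} - J{\left(-164,v{\left(4,-14 \right)} \right)} = \frac{1}{3} \cdot 210 - \sqrt{\left(-14\right)^{2} + 4^{2}} = 70 - \sqrt{196 + 16} = 70 - \sqrt{212} = 70 - 2 \sqrt{53}$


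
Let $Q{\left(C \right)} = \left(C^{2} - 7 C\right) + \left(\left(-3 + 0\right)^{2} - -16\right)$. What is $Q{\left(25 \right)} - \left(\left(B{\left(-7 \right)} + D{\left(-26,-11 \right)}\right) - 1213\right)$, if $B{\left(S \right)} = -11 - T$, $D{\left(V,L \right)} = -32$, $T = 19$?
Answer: $1750$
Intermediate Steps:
$B{\left(S \right)} = -30$ ($B{\left(S \right)} = -11 - 19 = -30$)
$Q{\left(C \right)} = 25 + C^{2} - 7 C$ ($Q{\left(C \right)} = \left(C^{2} - 7 C\right) + \left(\left(-3\right)^{2} + 16\right) = \left(C^{2} - 7 C\right) + \left(9 + 16\right) = \left(C^{2} - 7 C\right) + 25 = 25 + C^{2} - 7 C$)
$Q{\left(25 \right)} - \left(\left(B{\left(-7 \right)} + D{\left(-26,-11 \right)}\right) - 1213\right) = \left(25 + 25^{2} - 175\right) - \left(\left(-30 - 32\right) - 1213\right) = \left(25 + 625 - 175\right) - \left(-62 - 1213\right) = 475 - -1275 = 475 + 1275 = 1750$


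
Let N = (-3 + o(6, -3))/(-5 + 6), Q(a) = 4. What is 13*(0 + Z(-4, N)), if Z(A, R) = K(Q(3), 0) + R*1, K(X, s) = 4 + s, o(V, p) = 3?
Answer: 52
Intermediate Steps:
N = 0 (N = (-3 + 3)/(-5 + 6) = 0/1 = 0*1 = 0)
Z(A, R) = 4 + R (Z(A, R) = (4 + 0) + R*1 = 4 + R)
13*(0 + Z(-4, N)) = 13*(0 + (4 + 0)) = 13*(0 + 4) = 13*4 = 52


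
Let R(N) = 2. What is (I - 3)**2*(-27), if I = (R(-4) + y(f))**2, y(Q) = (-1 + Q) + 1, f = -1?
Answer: -108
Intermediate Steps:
y(Q) = Q
I = 1 (I = (2 - 1)**2 = 1**2 = 1)
(I - 3)**2*(-27) = (1 - 3)**2*(-27) = (-2)**2*(-27) = 4*(-27) = -108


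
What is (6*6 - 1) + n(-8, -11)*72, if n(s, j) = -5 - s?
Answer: 251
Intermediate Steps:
(6*6 - 1) + n(-8, -11)*72 = (6*6 - 1) + (-5 - 1*(-8))*72 = (36 - 1) + (-5 + 8)*72 = 35 + 3*72 = 35 + 216 = 251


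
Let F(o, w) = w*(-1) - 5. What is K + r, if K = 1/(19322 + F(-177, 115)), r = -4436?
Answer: -85180071/19202 ≈ -4436.0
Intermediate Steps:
F(o, w) = -5 - w (F(o, w) = -w - 5 = -5 - w)
K = 1/19202 (K = 1/(19322 + (-5 - 1*115)) = 1/(19322 + (-5 - 115)) = 1/(19322 - 120) = 1/19202 ≈ 5.2078e-5)
K + r = 1/19202 - 4436 = -85180071/19202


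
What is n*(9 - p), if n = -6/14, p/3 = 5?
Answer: 18/7 ≈ 2.5714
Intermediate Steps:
p = 15 (p = 3*5 = 15)
n = -3/7 (n = -6*1/14 = -3/7 ≈ -0.42857)
n*(9 - p) = -3*(9 - 1*15)/7 = -3*(9 - 15)/7 = -3/7*(-6) = 18/7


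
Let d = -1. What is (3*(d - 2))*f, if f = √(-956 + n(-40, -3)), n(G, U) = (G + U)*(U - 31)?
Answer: -9*√506 ≈ -202.45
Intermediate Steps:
n(G, U) = (-31 + U)*(G + U) (n(G, U) = (G + U)*(-31 + U) = (-31 + U)*(G + U))
f = √506 (f = √(-956 + ((-3)² - 31*(-40) - 31*(-3) - 40*(-3))) = √(-956 + (9 + 1240 + 93 + 120)) = √(-956 + 1462) = √506 ≈ 22.494)
(3*(d - 2))*f = (3*(-1 - 2))*√506 = (3*(-3))*√506 = -9*√506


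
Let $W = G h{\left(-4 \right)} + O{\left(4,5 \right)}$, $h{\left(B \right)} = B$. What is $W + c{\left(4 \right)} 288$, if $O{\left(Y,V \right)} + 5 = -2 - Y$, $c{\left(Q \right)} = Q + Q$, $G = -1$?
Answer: $2297$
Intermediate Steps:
$c{\left(Q \right)} = 2 Q$
$O{\left(Y,V \right)} = -7 - Y$ ($O{\left(Y,V \right)} = -5 - \left(2 + Y\right) = -7 - Y$)
$W = -7$ ($W = \left(-1\right) \left(-4\right) - 11 = 4 - 11 = -7$)
$W + c{\left(4 \right)} 288 = -7 + 2 \cdot 4 \cdot 288 = -7 + 8 \cdot 288 = -7 + 2304 = 2297$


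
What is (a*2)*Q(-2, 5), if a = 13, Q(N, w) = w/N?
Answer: -65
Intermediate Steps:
(a*2)*Q(-2, 5) = (13*2)*(5/(-2)) = 26*(5*(-1/2)) = 26*(-5/2) = -65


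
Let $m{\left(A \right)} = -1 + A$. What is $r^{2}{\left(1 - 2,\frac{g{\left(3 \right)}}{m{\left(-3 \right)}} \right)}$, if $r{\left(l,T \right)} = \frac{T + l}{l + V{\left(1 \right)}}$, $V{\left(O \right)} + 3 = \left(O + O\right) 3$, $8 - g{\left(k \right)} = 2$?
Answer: $\frac{25}{16} \approx 1.5625$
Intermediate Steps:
$g{\left(k \right)} = 6$ ($g{\left(k \right)} = 8 - 2 = 6$)
$V{\left(O \right)} = -3 + 6 O$ ($V{\left(O \right)} = -3 + \left(O + O\right) 3 = -3 + 2 O 3 = -3 + 6 O$)
$r{\left(l,T \right)} = \frac{T + l}{3 + l}$ ($r{\left(l,T \right)} = \frac{T + l}{l + \left(-3 + 6 \cdot 1\right)} = \frac{T + l}{l + \left(-3 + 6\right)} = \frac{T + l}{l + 3} = \frac{T + l}{3 + l}$)
$r^{2}{\left(1 - 2,\frac{g{\left(3 \right)}}{m{\left(-3 \right)}} \right)} = \left(\frac{\frac{6}{-1 - 3} + \left(1 - 2\right)}{3 + \left(1 - 2\right)}\right)^{2} = \left(\frac{\frac{6}{-4} - 1}{3 - 1}\right)^{2} = \left(\frac{6 \left(- \frac{1}{4}\right) - 1}{2}\right)^{2} = \left(\frac{- \frac{3}{2} - 1}{2}\right)^{2} = \left(\frac{1}{2} \left(- \frac{5}{2}\right)\right)^{2} = \left(- \frac{5}{4}\right)^{2} = \frac{25}{16}$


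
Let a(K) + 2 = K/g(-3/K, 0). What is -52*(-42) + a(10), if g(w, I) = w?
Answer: 6446/3 ≈ 2148.7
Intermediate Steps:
a(K) = -2 - K²/3 (a(K) = -2 + K/((-3/K)) = -2 + K*(-K/3) = -2 - K²/3)
-52*(-42) + a(10) = -52*(-42) + (-2 - ⅓*10²) = 2184 + (-2 - ⅓*100) = 2184 + (-2 - 100/3) = 2184 - 106/3 = 6446/3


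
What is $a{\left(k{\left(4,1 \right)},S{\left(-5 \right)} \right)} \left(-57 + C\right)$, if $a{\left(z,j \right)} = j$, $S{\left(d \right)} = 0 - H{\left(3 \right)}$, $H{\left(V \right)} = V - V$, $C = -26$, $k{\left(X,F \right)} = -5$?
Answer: $0$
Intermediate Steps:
$H{\left(V \right)} = 0$
$S{\left(d \right)} = 0$ ($S{\left(d \right)} = 0 - 0 = 0 + 0 = 0$)
$a{\left(k{\left(4,1 \right)},S{\left(-5 \right)} \right)} \left(-57 + C\right) = 0 \left(-57 - 26\right) = 0 \left(-83\right) = 0$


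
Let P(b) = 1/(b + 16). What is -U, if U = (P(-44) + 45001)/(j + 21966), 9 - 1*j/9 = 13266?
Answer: 420009/908572 ≈ 0.46227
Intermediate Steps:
j = -119313 (j = 81 - 9*13266 = 81 - 119394 = -119313)
P(b) = 1/(16 + b)
U = -420009/908572 (U = (1/(16 - 44) + 45001)/(-119313 + 21966) = (1/(-28) + 45001)/(-97347) = (-1/28 + 45001)*(-1/97347) = (1260027/28)*(-1/97347) = -420009/908572 ≈ -0.46227)
-U = -1*(-420009/908572) = 420009/908572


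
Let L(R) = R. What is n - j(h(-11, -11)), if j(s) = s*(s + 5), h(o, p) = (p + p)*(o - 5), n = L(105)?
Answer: -125559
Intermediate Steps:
n = 105
h(o, p) = 2*p*(-5 + o) (h(o, p) = (2*p)*(-5 + o) = 2*p*(-5 + o))
j(s) = s*(5 + s)
n - j(h(-11, -11)) = 105 - 2*(-11)*(-5 - 11)*(5 + 2*(-11)*(-5 - 11)) = 105 - 2*(-11)*(-16)*(5 + 2*(-11)*(-16)) = 105 - 352*(5 + 352) = 105 - 352*357 = 105 - 1*125664 = 105 - 125664 = -125559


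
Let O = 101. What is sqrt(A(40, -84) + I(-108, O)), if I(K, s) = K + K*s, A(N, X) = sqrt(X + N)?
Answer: sqrt(-11016 + 2*I*sqrt(11)) ≈ 0.0316 + 104.96*I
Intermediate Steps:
A(N, X) = sqrt(N + X)
sqrt(A(40, -84) + I(-108, O)) = sqrt(sqrt(40 - 84) - 108*(1 + 101)) = sqrt(sqrt(-44) - 108*102) = sqrt(2*I*sqrt(11) - 11016) = sqrt(-11016 + 2*I*sqrt(11))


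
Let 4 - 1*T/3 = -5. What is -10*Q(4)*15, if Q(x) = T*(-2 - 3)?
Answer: 20250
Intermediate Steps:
T = 27 (T = 12 - 3*(-5) = 12 + 15 = 27)
Q(x) = -135 (Q(x) = 27*(-2 - 3) = 27*(-5) = -135)
-10*Q(4)*15 = -10*(-135)*15 = 1350*15 = 20250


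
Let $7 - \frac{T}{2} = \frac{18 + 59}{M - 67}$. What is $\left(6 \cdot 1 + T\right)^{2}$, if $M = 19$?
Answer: $\frac{310249}{576} \approx 538.63$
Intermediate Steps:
$T = \frac{413}{24}$ ($T = 14 - 2 \frac{18 + 59}{19 - 67} = 14 - 2 \frac{77}{-48} = 14 - 2 \cdot 77 \left(- \frac{1}{48}\right) = 14 - - \frac{77}{24} = 14 + \frac{77}{24} = \frac{413}{24} \approx 17.208$)
$\left(6 \cdot 1 + T\right)^{2} = \left(6 \cdot 1 + \frac{413}{24}\right)^{2} = \left(6 + \frac{413}{24}\right)^{2} = \left(\frac{557}{24}\right)^{2} = \frac{310249}{576}$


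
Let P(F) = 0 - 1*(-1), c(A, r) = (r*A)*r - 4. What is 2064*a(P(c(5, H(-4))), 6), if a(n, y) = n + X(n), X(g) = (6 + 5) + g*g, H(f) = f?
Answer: 26832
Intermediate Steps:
X(g) = 11 + g²
c(A, r) = -4 + A*r² (c(A, r) = (A*r)*r - 4 = A*r² - 4 = -4 + A*r²)
P(F) = 1 (P(F) = 0 + 1 = 1)
a(n, y) = 11 + n + n² (a(n, y) = n + (11 + n²) = 11 + n + n²)
2064*a(P(c(5, H(-4))), 6) = 2064*(11 + 1 + 1²) = 2064*(11 + 1 + 1) = 2064*13 = 26832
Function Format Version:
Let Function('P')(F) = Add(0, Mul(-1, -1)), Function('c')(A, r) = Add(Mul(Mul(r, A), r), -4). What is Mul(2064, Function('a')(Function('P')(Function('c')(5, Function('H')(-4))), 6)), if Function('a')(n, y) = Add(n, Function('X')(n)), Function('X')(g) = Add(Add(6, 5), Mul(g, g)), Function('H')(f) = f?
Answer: 26832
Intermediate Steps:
Function('X')(g) = Add(11, Pow(g, 2))
Function('c')(A, r) = Add(-4, Mul(A, Pow(r, 2))) (Function('c')(A, r) = Add(Mul(Mul(A, r), r), -4) = Add(Mul(A, Pow(r, 2)), -4) = Add(-4, Mul(A, Pow(r, 2))))
Function('P')(F) = 1 (Function('P')(F) = Add(0, 1) = 1)
Function('a')(n, y) = Add(11, n, Pow(n, 2)) (Function('a')(n, y) = Add(n, Add(11, Pow(n, 2))) = Add(11, n, Pow(n, 2)))
Mul(2064, Function('a')(Function('P')(Function('c')(5, Function('H')(-4))), 6)) = Mul(2064, Add(11, 1, Pow(1, 2))) = Mul(2064, Add(11, 1, 1)) = Mul(2064, 13) = 26832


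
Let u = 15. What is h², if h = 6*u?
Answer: 8100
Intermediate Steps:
h = 90 (h = 6*15 = 90)
h² = 90² = 8100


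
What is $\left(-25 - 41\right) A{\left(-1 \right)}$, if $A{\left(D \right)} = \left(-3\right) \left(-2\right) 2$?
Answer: $-792$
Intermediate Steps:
$A{\left(D \right)} = 12$ ($A{\left(D \right)} = 6 \cdot 2 = 12$)
$\left(-25 - 41\right) A{\left(-1 \right)} = \left(-25 - 41\right) 12 = \left(-66\right) 12 = -792$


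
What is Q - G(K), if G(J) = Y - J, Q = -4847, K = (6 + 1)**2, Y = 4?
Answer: -4802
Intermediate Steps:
K = 49 (K = 7**2 = 49)
G(J) = 4 - J
Q - G(K) = -4847 - (4 - 1*49) = -4847 - (4 - 49) = -4847 - 1*(-45) = -4847 + 45 = -4802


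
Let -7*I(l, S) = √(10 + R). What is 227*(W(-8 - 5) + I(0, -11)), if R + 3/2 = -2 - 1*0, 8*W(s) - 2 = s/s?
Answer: 681/8 - 227*√26/14 ≈ 2.4480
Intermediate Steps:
W(s) = 3/8 (W(s) = ¼ + (s/s)/8 = ¼ + (⅛)*1 = ¼ + ⅛ = 3/8)
R = -7/2 (R = -3/2 + (-2 - 1*0) = -3/2 + (-2 + 0) = -3/2 - 2 = -7/2 ≈ -3.5000)
I(l, S) = -√26/14 (I(l, S) = -√(10 - 7/2)/7 = -√26/14)
227*(W(-8 - 5) + I(0, -11)) = 227*(3/8 - √26/14) = 681/8 - 227*√26/14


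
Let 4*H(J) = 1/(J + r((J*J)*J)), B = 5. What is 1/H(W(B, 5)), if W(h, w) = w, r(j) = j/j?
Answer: 24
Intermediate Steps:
r(j) = 1
H(J) = 1/(4*(1 + J)) (H(J) = 1/(4*(J + 1)) = 1/(4*(1 + J)))
1/H(W(B, 5)) = 1/(1/(4*(1 + 5))) = 1/((1/4)/6) = 1/((1/4)*(1/6)) = 1/(1/24) = 24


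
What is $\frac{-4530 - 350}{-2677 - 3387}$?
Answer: $\frac{305}{379} \approx 0.80475$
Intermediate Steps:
$\frac{-4530 - 350}{-2677 - 3387} = - \frac{4880}{-6064} = \left(-4880\right) \left(- \frac{1}{6064}\right) = \frac{305}{379}$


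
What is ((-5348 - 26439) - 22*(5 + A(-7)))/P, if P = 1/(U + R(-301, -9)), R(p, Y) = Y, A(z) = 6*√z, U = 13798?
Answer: -439827733 - 1820148*I*√7 ≈ -4.3983e+8 - 4.8157e+6*I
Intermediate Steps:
P = 1/13789 (P = 1/(13798 - 9) = 1/13789 ≈ 7.2522e-5)
((-5348 - 26439) - 22*(5 + A(-7)))/P = ((-5348 - 26439) - 22*(5 + 6*√(-7)))/(1/13789) = (-31787 - 22*(5 + 6*(I*√7)))*13789 = (-31787 - 22*(5 + 6*I*√7))*13789 = (-31787 + (-110 - 132*I*√7))*13789 = (-31897 - 132*I*√7)*13789 = -439827733 - 1820148*I*√7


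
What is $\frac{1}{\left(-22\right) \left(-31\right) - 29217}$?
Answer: $- \frac{1}{28535} \approx -3.5045 \cdot 10^{-5}$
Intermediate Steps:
$\frac{1}{\left(-22\right) \left(-31\right) - 29217} = \frac{1}{682 - 29217} = \frac{1}{-28535} = - \frac{1}{28535}$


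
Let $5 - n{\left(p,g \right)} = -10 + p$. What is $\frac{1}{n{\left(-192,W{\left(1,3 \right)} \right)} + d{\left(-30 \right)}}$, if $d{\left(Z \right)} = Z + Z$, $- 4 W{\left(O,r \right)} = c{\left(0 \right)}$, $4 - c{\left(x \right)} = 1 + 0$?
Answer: $\frac{1}{147} \approx 0.0068027$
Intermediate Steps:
$c{\left(x \right)} = 3$ ($c{\left(x \right)} = 4 - \left(1 + 0\right) = 4 - 1 = 3$)
$W{\left(O,r \right)} = - \frac{3}{4}$ ($W{\left(O,r \right)} = \left(- \frac{1}{4}\right) 3 = - \frac{3}{4}$)
$n{\left(p,g \right)} = 15 - p$ ($n{\left(p,g \right)} = 5 - \left(-10 + p\right) = 15 - p$)
$d{\left(Z \right)} = 2 Z$
$\frac{1}{n{\left(-192,W{\left(1,3 \right)} \right)} + d{\left(-30 \right)}} = \frac{1}{\left(15 - -192\right) + 2 \left(-30\right)} = \frac{1}{\left(15 + 192\right) - 60} = \frac{1}{207 - 60} = \frac{1}{147}$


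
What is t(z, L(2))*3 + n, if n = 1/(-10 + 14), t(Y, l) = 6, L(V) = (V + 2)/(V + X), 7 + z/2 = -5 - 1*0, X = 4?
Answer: 73/4 ≈ 18.250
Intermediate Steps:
z = -24 (z = -14 + 2*(-5 - 1*0) = -14 + 2*(-5 + 0) = -14 + 2*(-5) = -14 - 10 = -24)
L(V) = (2 + V)/(4 + V) (L(V) = (V + 2)/(V + 4) = (2 + V)/(4 + V))
n = ¼ (n = 1/4 = ¼ ≈ 0.25000)
t(z, L(2))*3 + n = 6*3 + ¼ = 18 + ¼ = 73/4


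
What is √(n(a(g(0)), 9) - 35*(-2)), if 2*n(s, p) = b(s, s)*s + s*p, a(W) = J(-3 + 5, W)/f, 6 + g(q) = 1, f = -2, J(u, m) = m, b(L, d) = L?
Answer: 15*√6/4 ≈ 9.1856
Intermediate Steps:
g(q) = -5 (g(q) = -6 + 1 = -5)
a(W) = -W/2 (a(W) = W/(-2) = W*(-½) = -W/2)
n(s, p) = s²/2 + p*s/2 (n(s, p) = (s*s + s*p)/2 = (s² + p*s)/2 = s²/2 + p*s/2)
√(n(a(g(0)), 9) - 35*(-2)) = √((-½*(-5))*(9 - ½*(-5))/2 - 35*(-2)) = √((½)*(5/2)*(9 + 5/2) + 70) = √((½)*(5/2)*(23/2) + 70) = √(115/8 + 70) = √(675/8) = 15*√6/4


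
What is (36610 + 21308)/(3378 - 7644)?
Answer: -9653/711 ≈ -13.577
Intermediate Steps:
(36610 + 21308)/(3378 - 7644) = 57918/(-4266) = 57918*(-1/4266) = -9653/711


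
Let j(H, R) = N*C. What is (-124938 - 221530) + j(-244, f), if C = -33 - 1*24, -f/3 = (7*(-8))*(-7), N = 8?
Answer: -346924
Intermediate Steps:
f = -1176 (f = -3*7*(-8)*(-7) = -(-168)*(-7) = -3*392 = -1176)
C = -57 (C = -33 - 24 = -57)
j(H, R) = -456 (j(H, R) = 8*(-57) = -456)
(-124938 - 221530) + j(-244, f) = (-124938 - 221530) - 456 = -346468 - 456 = -346924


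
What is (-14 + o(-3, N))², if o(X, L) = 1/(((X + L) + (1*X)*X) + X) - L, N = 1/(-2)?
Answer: 17161/100 ≈ 171.61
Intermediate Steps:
N = -½ ≈ -0.50000
o(X, L) = 1/(L + X² + 2*X) - L (o(X, L) = 1/(((L + X) + X*X) + X) - L = 1/(((L + X) + X²) + X) - L = 1/((L + X + X²) + X) - L = 1/(L + X² + 2*X) - L)
(-14 + o(-3, N))² = (-14 + (1 - (-½)² - 1*(-½)*(-3)² - 2*(-½)*(-3))/(-½ + (-3)² + 2*(-3)))² = (-14 + (1 - 1*¼ - 1*(-½)*9 - 3)/(-½ + 9 - 6))² = (-14 + (1 - ¼ + 9/2 - 3)/(5/2))² = (-14 + (⅖)*(9/4))² = (-14 + 9/10)² = (-131/10)² = 17161/100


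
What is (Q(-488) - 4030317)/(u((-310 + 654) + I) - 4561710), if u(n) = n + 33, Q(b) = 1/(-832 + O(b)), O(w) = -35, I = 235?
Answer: 1747142420/1977235983 ≈ 0.88363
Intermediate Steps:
Q(b) = -1/867 (Q(b) = 1/(-832 - 35) = 1/(-867) = -1/867)
u(n) = 33 + n
(Q(-488) - 4030317)/(u((-310 + 654) + I) - 4561710) = (-1/867 - 4030317)/((33 + ((-310 + 654) + 235)) - 4561710) = -3494284840/(867*((33 + (344 + 235)) - 4561710)) = -3494284840/(867*((33 + 579) - 4561710)) = -3494284840/(867*(612 - 4561710)) = -3494284840/867/(-4561098) = -3494284840/867*(-1/4561098) = 1747142420/1977235983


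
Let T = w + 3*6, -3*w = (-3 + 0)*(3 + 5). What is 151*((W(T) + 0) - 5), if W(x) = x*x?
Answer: 101321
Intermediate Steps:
w = 8 (w = -(-3 + 0)*(3 + 5)/3 = -(-1)*8 = -⅓*(-24) = 8)
T = 26 (T = 8 + 3*6 = 8 + 18 = 26)
W(x) = x²
151*((W(T) + 0) - 5) = 151*((26² + 0) - 5) = 151*((676 + 0) - 5) = 151*(676 - 5) = 151*671 = 101321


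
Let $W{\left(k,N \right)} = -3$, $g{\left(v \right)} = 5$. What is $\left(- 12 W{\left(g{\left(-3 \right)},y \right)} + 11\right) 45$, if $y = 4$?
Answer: $2115$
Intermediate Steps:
$\left(- 12 W{\left(g{\left(-3 \right)},y \right)} + 11\right) 45 = \left(\left(-12\right) \left(-3\right) + 11\right) 45 = \left(36 + 11\right) 45 = 47 \cdot 45 = 2115$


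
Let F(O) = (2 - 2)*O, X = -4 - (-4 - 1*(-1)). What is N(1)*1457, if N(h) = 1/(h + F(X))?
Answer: 1457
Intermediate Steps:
X = -1 (X = -4 - (-4 + 1) = -4 - 1*(-3) = -4 + 3 = -1)
F(O) = 0 (F(O) = 0*O = 0)
N(h) = 1/h (N(h) = 1/(h + 0) = 1/h)
N(1)*1457 = 1457/1 = 1*1457 = 1457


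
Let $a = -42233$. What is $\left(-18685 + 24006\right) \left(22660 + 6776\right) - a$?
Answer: $156671189$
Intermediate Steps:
$\left(-18685 + 24006\right) \left(22660 + 6776\right) - a = \left(-18685 + 24006\right) \left(22660 + 6776\right) - -42233 = 5321 \cdot 29436 + 42233 = 156628956 + 42233 = 156671189$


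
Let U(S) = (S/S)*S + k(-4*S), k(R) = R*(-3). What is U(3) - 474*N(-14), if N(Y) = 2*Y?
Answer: 13311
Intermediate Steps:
k(R) = -3*R
U(S) = 13*S (U(S) = (S/S)*S - (-12)*S = 1*S + 12*S = S + 12*S = 13*S)
U(3) - 474*N(-14) = 13*3 - 948*(-14) = 39 - 474*(-28) = 39 + 13272 = 13311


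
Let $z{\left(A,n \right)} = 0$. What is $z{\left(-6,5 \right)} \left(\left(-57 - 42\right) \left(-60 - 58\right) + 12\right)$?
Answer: $0$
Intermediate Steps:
$z{\left(-6,5 \right)} \left(\left(-57 - 42\right) \left(-60 - 58\right) + 12\right) = 0 \left(\left(-57 - 42\right) \left(-60 - 58\right) + 12\right) = 0 \left(\left(-99\right) \left(-118\right) + 12\right) = 0 \left(11682 + 12\right) = 0 \cdot 11694 = 0$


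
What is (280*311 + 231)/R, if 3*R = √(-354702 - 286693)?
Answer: -261933*I*√641395/641395 ≈ -327.06*I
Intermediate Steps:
R = I*√641395/3 (R = √(-354702 - 286693)/3 = √(-641395)/3 = (I*√641395)/3 = I*√641395/3 ≈ 266.96*I)
(280*311 + 231)/R = (280*311 + 231)/((I*√641395/3)) = (87080 + 231)*(-3*I*√641395/641395) = 87311*(-3*I*√641395/641395) = -261933*I*√641395/641395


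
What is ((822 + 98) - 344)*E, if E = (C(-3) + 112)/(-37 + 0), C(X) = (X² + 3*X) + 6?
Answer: -67968/37 ≈ -1837.0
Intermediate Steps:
C(X) = 6 + X² + 3*X
E = -118/37 (E = ((6 + (-3)² + 3*(-3)) + 112)/(-37 + 0) = ((6 + 9 - 9) + 112)/(-37) = (6 + 112)*(-1/37) = 118*(-1/37) = -118/37 ≈ -3.1892)
((822 + 98) - 344)*E = ((822 + 98) - 344)*(-118/37) = (920 - 344)*(-118/37) = 576*(-118/37) = -67968/37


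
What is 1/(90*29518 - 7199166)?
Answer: -1/4542546 ≈ -2.2014e-7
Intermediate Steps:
1/(90*29518 - 7199166) = 1/(2656620 - 7199166) = 1/(-4542546) = -1/4542546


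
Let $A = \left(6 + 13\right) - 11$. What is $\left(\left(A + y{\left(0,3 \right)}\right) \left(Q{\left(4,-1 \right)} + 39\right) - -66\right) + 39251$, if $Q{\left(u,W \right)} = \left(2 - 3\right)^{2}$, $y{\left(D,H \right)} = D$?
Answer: $39637$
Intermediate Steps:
$Q{\left(u,W \right)} = 1$ ($Q{\left(u,W \right)} = \left(-1\right)^{2} = 1$)
$A = 8$ ($A = 19 - 11 = 8$)
$\left(\left(A + y{\left(0,3 \right)}\right) \left(Q{\left(4,-1 \right)} + 39\right) - -66\right) + 39251 = \left(\left(8 + 0\right) \left(1 + 39\right) - -66\right) + 39251 = \left(8 \cdot 40 + 66\right) + 39251 = \left(320 + 66\right) + 39251 = 386 + 39251 = 39637$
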